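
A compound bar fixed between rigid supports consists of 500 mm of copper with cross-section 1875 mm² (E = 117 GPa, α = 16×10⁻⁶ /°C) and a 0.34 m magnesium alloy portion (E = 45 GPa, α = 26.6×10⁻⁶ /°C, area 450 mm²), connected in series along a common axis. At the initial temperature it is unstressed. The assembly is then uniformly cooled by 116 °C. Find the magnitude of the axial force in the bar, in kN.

If the supports were absent, the total length change would be Σ αᵢΔT Lᵢ = 16×10⁻⁶×116×500 + 26.6×10⁻⁶×116×340 = 1.977 mm.
Since the ends are fixed, an axial force P builds up, equal in every segment, with P · Σ Lᵢ/(AᵢEᵢ) = δ_free.
Σ Lᵢ/(AᵢEᵢ) = 500/(1875×117×10³) + 340/(450×45×10³) = 1.907×10⁻⁵ mm/N.
So P = 1.977 / 1.907×10⁻⁵ = 103.7 kN, tensile.

P ≈ 104 kN (tensile)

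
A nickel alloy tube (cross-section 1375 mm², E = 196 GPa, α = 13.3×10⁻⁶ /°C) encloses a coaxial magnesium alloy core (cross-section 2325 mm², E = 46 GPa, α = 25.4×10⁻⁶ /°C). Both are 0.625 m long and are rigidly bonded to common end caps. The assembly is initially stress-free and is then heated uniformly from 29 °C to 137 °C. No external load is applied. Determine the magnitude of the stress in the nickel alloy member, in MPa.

σ ≈ 72.8 MPa (tensile)

Both members must finish at the same length. With the larger α, the magnesium alloy tends to over-expand; the plates restrain it, putting the magnesium alloy in compression and the nickel alloy in tension. With no external load the two internal forces are equal and opposite, magnitude P.
Compatibility of the two members (thermal + elastic change equal): (α₁ − α₂)ΔT = P·[1/(A₁E₁) + 1/(A₂E₂)].
|α₁ − α₂|·ΔT = 12.1×10⁻⁶ × 108 = 0.001307.
1/(A₁E₁) + 1/(A₂E₂) = 1/(1375×196×10³) + 1/(2325×46×10³) = 1.306×10⁻⁸ N⁻¹.
P = 0.001307 / 1.306×10⁻⁸ = 100100 N = 100.1 kN.
σ_{nickel alloy} = P/A₁ = 100100/1375 = 72.77 MPa, tensile.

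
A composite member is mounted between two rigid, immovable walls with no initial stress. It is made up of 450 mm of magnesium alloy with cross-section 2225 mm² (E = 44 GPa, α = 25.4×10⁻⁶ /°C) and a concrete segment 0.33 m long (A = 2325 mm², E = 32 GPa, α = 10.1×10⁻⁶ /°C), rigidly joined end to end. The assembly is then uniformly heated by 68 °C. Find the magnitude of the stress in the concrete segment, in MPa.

With the walls removed the bar would change length by δ_free = Σ αᵢΔT Lᵢ = 25.4×10⁻⁶×68×450 + 10.1×10⁻⁶×68×330 = 1.004 mm.
The rigid supports impose zero overall length change; the single axial force P common to all segments must satisfy P Σ Lᵢ/(AᵢEᵢ) = δ_free.
The series flexibility is Σ Lᵢ/(AᵢEᵢ) = 450/(2225×44×10³) + 330/(2325×32×10³) = 9.032×10⁻⁶ mm/N.
Hence P = δ_free / Σ(L/AE) = 1.004/9.032×10⁻⁶ = 111.1 kN (compressive).
σ_{concrete} = P / A = 111100 / 2325 = 47.81 MPa.

σ ≈ 47.8 MPa (compressive)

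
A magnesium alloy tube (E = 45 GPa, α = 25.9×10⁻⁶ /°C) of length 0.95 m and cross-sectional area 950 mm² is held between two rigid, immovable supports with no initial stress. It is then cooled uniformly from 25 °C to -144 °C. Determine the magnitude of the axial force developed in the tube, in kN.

With zero net strain, σ = E·αΔT = 45 GPa × 25.9×10⁻⁶ × 169 = 197 MPa.
Axial force P = σA = 197 × 950 = 187100 N = 187.1 kN, tensile.

P ≈ 187 kN (tensile)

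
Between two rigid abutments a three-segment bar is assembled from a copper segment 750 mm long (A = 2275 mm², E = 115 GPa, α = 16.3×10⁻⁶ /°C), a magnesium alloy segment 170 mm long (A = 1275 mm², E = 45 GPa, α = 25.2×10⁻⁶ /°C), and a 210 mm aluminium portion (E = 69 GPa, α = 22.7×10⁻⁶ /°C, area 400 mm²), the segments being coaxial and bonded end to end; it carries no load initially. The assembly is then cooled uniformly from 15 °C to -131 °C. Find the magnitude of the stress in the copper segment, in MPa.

σ ≈ 102 MPa (tensile)

If the supports were absent, the total length change would be Σ αᵢΔT Lᵢ = 16.3×10⁻⁶×146×750 + 25.2×10⁻⁶×146×170 + 22.7×10⁻⁶×146×210 = 3.106 mm.
Since the ends are fixed, an axial force P builds up, equal in every segment, with P · Σ Lᵢ/(AᵢEᵢ) = δ_free.
The series flexibility is Σ Lᵢ/(AᵢEᵢ) = 750/(2275×115×10³) + 170/(1275×45×10³) + 210/(400×69×10³) = 1.344×10⁻⁵ mm/N.
So P = 3.106 / 1.344×10⁻⁵ = 231.2 kN, tensile.
σ_{copper} = P / A = 231200 / 2275 = 101.6 MPa.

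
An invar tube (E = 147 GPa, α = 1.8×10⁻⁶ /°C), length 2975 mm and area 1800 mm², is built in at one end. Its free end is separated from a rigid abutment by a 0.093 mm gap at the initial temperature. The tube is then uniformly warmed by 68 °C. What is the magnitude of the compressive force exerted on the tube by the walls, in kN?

If the wall were absent the tube would grow by αΔT L = 1.8×10⁻⁶ × 68 × 2975 = 0.3641 mm.
The gap closes (δ_free > 0.093 mm) and the wall then resists a further 0.3641 − 0.093 = 0.2711 mm of expansion.
So σ = E(δ_free − g)/L = 147×10³ × 0.2711/2975 = 13.4 MPa.
P = σA = 13.4 × 1800 = 24.12 kN.

P ≈ 24.1 kN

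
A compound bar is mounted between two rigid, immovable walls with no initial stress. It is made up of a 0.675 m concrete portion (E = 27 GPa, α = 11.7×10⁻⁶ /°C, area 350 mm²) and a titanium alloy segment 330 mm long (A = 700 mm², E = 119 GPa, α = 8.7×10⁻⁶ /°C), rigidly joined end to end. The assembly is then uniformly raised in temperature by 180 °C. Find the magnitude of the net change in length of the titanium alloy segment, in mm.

With the walls removed the bar would change length by δ_free = Σ αᵢΔT Lᵢ = 11.7×10⁻⁶×180×675 + 8.7×10⁻⁶×180×330 = 1.938 mm.
The rigid supports impose zero overall length change; the single axial force P common to all segments must satisfy P Σ Lᵢ/(AᵢEᵢ) = δ_free.
The series flexibility is Σ Lᵢ/(AᵢEᵢ) = 675/(350×27×10³) + 330/(700×119×10³) = 7.539×10⁻⁵ mm/N.
Hence P = δ_free / Σ(L/AE) = 1.938/7.539×10⁻⁵ = 25.71 kN (compressive).
For the titanium alloy segment, free thermal change = 8.7×10⁻⁶×180×330 = 0.5168 mm and elastic change from P = 25710×330/(700×119×10³) = 0.1019 mm; these oppose, so the net change is 0.415 mm (segment lengthens).

|ΔL| ≈ 0.415 mm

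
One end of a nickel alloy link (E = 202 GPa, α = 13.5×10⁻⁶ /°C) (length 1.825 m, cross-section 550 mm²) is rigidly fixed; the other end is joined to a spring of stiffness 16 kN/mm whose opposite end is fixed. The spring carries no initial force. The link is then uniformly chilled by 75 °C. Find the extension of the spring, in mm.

δ ≈ 1.46 mm

Free thermal contraction: δ_free = αΔT L = 13.5×10⁻⁶ × 75 × 1825 = 1.848 mm.
Let P be the tensile force in the spring. The link extends elastically by PL/(AE) and the spring stretches by P/k; together these equal δ_free.
P [ L/(AE) + 1/k ] = δ_free → P [ 1825/(550×202×10³) + 1/(16×10³) ] = 1.848.
P = 1.848 / 7.893×10⁻⁵ = 23410 N.
Spring extension = P/k = 23410/(16×10³) = 1.463 mm.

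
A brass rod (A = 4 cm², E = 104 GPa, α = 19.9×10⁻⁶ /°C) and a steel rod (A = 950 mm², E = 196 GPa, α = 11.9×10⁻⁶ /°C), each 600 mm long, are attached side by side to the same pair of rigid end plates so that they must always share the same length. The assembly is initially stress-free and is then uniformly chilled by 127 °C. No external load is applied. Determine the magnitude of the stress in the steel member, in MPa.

Equilibrium of a rigid end plate with no external load gives equal and opposite internal forces ±P in the two members. Since α_{brass} > α_{steel}, cooling drives the brass into tension and the steel into compression.
Compatibility of the two members (thermal + elastic change equal): (α₁ − α₂)ΔT = P·[1/(A₁E₁) + 1/(A₂E₂)].
|α₁ − α₂|·ΔT = 8×10⁻⁶ × 127 = 0.001016.
1/(A₁E₁) + 1/(A₂E₂) = 1/(400×104×10³) + 1/(950×196×10³) = 2.941×10⁻⁸ N⁻¹.
So P = 0.001016 / 2.941×10⁻⁸ = 34.55 kN.
σ_{steel} = P/A₂ = 34550/950 = 36.37 MPa, compressive.

σ ≈ 36.4 MPa (compressive)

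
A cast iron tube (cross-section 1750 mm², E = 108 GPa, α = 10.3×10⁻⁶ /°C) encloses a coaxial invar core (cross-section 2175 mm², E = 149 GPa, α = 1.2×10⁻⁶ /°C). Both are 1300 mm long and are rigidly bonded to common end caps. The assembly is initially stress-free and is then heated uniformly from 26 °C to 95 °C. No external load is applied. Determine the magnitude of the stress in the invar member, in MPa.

The cast iron has the larger α, so on heating it would change length more than the invar if both were free. The rigid plates force a common final length, so the cast iron is put into compression and the invar into tension, with equal and opposite forces P (no external load).
Setting the final lengths equal and cancelling L: (α₁ − α₂)ΔT = P/(A₁E₁) + P/(A₂E₂).
|α₁ − α₂|·ΔT = 9.1×10⁻⁶ × 69 = 0.0006279.
1/(A₁E₁) + 1/(A₂E₂) = 1/(1750×108×10³) + 1/(2175×149×10³) = 8.377×10⁻⁹ N⁻¹.
So P = 0.0006279 / 8.377×10⁻⁹ = 74.96 kN.
σ_{invar} = P/A₂ = 74960/2175 = 34.46 MPa, tensile.

σ ≈ 34.5 MPa (tensile)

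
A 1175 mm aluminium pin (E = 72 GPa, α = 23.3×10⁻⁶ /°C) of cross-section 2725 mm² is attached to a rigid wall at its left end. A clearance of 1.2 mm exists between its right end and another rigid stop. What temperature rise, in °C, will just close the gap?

The gap closes when αΔT L = 1.2 mm, since the pin is still unstressed at that instant.
ΔT = 1.2 / (23.3×10⁻⁶ × 1175) = 43.83 °C.

ΔT ≈ 43.8 °C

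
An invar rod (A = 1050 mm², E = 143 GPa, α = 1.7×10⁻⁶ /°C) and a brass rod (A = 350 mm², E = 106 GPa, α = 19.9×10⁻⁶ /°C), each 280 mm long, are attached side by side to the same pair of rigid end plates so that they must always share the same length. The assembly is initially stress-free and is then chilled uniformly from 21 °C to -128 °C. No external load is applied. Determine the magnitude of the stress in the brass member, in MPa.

Both members must finish at the same length. With the larger α, the brass tends to over-contract; the plates restrain it, putting the brass in tension and the invar in compression. With no external load the two internal forces are equal and opposite, magnitude P.
Equating the net (thermal + elastic) strains gives |α₁ − α₂|·ΔT = P·[1/(A₁E₁) + 1/(A₂E₂)].
|α₁ − α₂|·ΔT = 18.2×10⁻⁶ × 149 = 0.002712.
1/(A₁E₁) + 1/(A₂E₂) = 1/(1050×143×10³) + 1/(350×106×10³) = 3.361×10⁻⁸ N⁻¹.
So P = 0.002712 / 3.361×10⁻⁸ = 80.67 kN.
σ_{brass} = P/A₂ = 80670/350 = 230.5 MPa, tensile.

σ ≈ 230 MPa (tensile)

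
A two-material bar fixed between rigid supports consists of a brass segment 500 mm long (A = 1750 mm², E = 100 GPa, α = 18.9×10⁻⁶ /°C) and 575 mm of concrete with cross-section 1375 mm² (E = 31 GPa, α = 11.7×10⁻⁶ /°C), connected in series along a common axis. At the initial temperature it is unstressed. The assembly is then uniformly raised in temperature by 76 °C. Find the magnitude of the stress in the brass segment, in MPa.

σ ≈ 43 MPa (compressive)

If the supports were absent, the total length change would be Σ αᵢΔT Lᵢ = 18.9×10⁻⁶×76×500 + 11.7×10⁻⁶×76×575 = 1.229 mm.
The rigid supports impose zero overall length change; the single axial force P common to all segments must satisfy P Σ Lᵢ/(AᵢEᵢ) = δ_free.
Σ Lᵢ/(AᵢEᵢ) = 500/(1750×100×10³) + 575/(1375×31×10³) = 1.635×10⁻⁵ mm/N.
Hence P = δ_free / Σ(L/AE) = 1.229/1.635×10⁻⁵ = 75.21 kN (compressive).
σ_{brass} = P / A = 75210 / 1750 = 42.98 MPa.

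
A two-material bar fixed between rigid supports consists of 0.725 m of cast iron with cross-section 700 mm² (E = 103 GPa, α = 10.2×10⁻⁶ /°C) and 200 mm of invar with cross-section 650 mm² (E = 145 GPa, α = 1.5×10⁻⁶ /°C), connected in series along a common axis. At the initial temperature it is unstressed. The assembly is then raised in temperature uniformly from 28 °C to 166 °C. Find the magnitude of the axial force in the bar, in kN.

P ≈ 87.2 kN (compressive)

With the walls removed the bar would change length by δ_free = Σ αᵢΔT Lᵢ = 10.2×10⁻⁶×138×725 + 1.5×10⁻⁶×138×200 = 1.062 mm.
The rigid supports impose zero overall length change; the single axial force P common to all segments must satisfy P Σ Lᵢ/(AᵢEᵢ) = δ_free.
Σ Lᵢ/(AᵢEᵢ) = 725/(700×103×10³) + 200/(650×145×10³) = 1.218×10⁻⁵ mm/N.
Hence P = δ_free / Σ(L/AE) = 1.062/1.218×10⁻⁵ = 87.2 kN (compressive).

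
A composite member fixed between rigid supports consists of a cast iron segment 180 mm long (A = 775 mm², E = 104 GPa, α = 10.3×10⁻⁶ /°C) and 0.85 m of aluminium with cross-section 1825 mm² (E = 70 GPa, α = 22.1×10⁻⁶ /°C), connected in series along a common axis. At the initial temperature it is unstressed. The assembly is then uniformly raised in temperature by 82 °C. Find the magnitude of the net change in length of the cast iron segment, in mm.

|ΔL| ≈ 0.273 mm

Free thermal expansion of the whole bar: Σ αᵢΔT Lᵢ = 10.3×10⁻⁶×82×180 + 22.1×10⁻⁶×82×850 = 1.692 mm.
Since the ends are fixed, an axial force P builds up, equal in every segment, with P · Σ Lᵢ/(AᵢEᵢ) = δ_free.
The series flexibility is Σ Lᵢ/(AᵢEᵢ) = 180/(775×104×10³) + 850/(1825×70×10³) = 8.887×10⁻⁶ mm/N.
Hence P = δ_free / Σ(L/AE) = 1.692/8.887×10⁻⁶ = 190.4 kN (compressive).
For the cast iron segment, free thermal change = 10.3×10⁻⁶×82×180 = 0.152 mm and elastic change from P = 190400×180/(775×104×10³) = 0.4253 mm; these oppose, so the net change is 0.273 mm (segment shortens).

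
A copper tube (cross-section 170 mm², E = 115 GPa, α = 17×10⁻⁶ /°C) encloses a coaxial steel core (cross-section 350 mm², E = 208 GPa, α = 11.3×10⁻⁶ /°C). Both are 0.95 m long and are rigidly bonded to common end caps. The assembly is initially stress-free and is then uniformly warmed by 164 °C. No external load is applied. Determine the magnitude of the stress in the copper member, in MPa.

Both members must finish at the same length. With the larger α, the copper tends to over-expand; the plates restrain it, putting the copper in compression and the steel in tension. With no external load the two internal forces are equal and opposite, magnitude P.
Equating the net (thermal + elastic) strains gives |α₁ − α₂|·ΔT = P·[1/(A₁E₁) + 1/(A₂E₂)].
|α₁ − α₂|·ΔT = 5.7×10⁻⁶ × 164 = 0.0009348.
1/(A₁E₁) + 1/(A₂E₂) = 1/(170×115×10³) + 1/(350×208×10³) = 6.489×10⁻⁸ N⁻¹.
So P = 0.0009348 / 6.489×10⁻⁸ = 14.41 kN.
σ_{copper} = P/A₁ = 14410/170 = 84.74 MPa, compressive.

σ ≈ 84.7 MPa (compressive)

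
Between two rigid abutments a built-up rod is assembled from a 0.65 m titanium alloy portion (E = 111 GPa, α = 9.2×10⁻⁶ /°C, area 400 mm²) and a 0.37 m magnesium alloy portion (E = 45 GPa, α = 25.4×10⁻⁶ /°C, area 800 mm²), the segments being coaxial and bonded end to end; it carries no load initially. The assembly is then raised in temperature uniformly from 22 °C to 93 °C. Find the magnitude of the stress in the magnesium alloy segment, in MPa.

σ ≈ 54.8 MPa (compressive)

With the walls removed the bar would change length by δ_free = Σ αᵢΔT Lᵢ = 9.2×10⁻⁶×71×650 + 25.4×10⁻⁶×71×370 = 1.092 mm.
The walls prevent any net length change, so an axial force P (same in every segment) develops. Compatibility: P · Σ Lᵢ/(AᵢEᵢ) = δ_free.
Σ Lᵢ/(AᵢEᵢ) = 650/(400×111×10³) + 370/(800×45×10³) = 2.492×10⁻⁵ mm/N.
Hence P = δ_free / Σ(L/AE) = 1.092/2.492×10⁻⁵ = 43.82 kN (compressive).
σ_{magnesium alloy} = P / A = 43820 / 800 = 54.77 MPa.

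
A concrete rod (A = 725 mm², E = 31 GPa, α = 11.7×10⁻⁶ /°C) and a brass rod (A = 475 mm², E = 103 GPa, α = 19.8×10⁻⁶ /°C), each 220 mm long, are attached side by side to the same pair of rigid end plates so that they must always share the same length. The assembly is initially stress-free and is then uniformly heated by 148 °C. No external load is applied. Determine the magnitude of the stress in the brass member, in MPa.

σ ≈ 38.9 MPa (compressive)

Equilibrium of a rigid end plate with no external load gives equal and opposite internal forces ±P in the two members. Since α_{brass} > α_{concrete}, heating drives the brass into compression and the concrete into tension.
Compatibility of the two members (thermal + elastic change equal): (α₁ − α₂)ΔT = P·[1/(A₁E₁) + 1/(A₂E₂)].
|α₁ − α₂|·ΔT = 8.1×10⁻⁶ × 148 = 0.001199.
1/(A₁E₁) + 1/(A₂E₂) = 1/(725×31×10³) + 1/(475×103×10³) = 6.493×10⁻⁸ N⁻¹.
P = 0.001199 / 6.493×10⁻⁸ = 18460 N = 18.46 kN.
σ_{brass} = P/A₂ = 18460/475 = 38.87 MPa, compressive.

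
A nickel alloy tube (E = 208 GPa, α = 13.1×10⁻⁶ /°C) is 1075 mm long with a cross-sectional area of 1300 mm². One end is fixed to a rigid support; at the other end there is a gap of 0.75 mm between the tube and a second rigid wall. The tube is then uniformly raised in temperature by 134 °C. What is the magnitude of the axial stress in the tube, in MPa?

If the wall were absent the tube would grow by αΔT L = 13.1×10⁻⁶ × 134 × 1075 = 1.887 mm.
This exceeds the 0.75 mm gap, so the wall pushes back. The portion of expansion that must be recovered elastically is δ_free − gap = 1.887 − 0.75 = 1.137 mm.
So σ = E(δ_free − g)/L = 208×10³ × 1.137/1075 = 220 MPa.

σ ≈ 220 MPa (compressive)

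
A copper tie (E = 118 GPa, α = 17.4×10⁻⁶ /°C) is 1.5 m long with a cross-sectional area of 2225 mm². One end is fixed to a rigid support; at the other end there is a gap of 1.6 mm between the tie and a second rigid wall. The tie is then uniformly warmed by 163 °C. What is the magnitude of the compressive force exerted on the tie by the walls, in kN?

Unrestrained expansion: δ_free = αΔT L = 17.4×10⁻⁶ × 163 × 1500 = 4.254 mm.
This exceeds the 1.6 mm gap, so the wall pushes back. The portion of expansion that must be recovered elastically is δ_free − gap = 4.254 − 1.6 = 2.654 mm.
Compatibility: PL/(AE) = 2.654 mm, so σ = P/A = E × (2.654/1500) = 208.8 MPa.
Force on the wall = σA = 208.8 × 2225 mm² = 464.6 kN.

P ≈ 465 kN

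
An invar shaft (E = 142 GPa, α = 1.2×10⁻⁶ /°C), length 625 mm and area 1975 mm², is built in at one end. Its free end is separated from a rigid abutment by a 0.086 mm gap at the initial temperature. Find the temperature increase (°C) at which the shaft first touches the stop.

ΔT ≈ 115 °C

Contact occurs when the free expansion equals the gap: αΔT L = 0.086 mm.
So ΔT = g/(αL) = 0.086/(1.2×10⁻⁶ × 625) = 114.7 °C.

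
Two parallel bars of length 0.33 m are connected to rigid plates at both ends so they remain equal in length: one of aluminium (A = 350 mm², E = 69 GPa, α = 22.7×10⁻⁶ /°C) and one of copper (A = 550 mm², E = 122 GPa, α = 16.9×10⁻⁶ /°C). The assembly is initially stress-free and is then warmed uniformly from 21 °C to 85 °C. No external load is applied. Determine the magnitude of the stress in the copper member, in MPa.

σ ≈ 12 MPa (tensile)

The aluminium has the larger α, so on heating it would change length more than the copper if both were free. The rigid plates force a common final length, so the aluminium is put into compression and the copper into tension, with equal and opposite forces P (no external load).
Setting the final lengths equal and cancelling L: (α₁ − α₂)ΔT = P/(A₁E₁) + P/(A₂E₂).
|α₁ − α₂|·ΔT = 5.8×10⁻⁶ × 64 = 0.0003712.
1/(A₁E₁) + 1/(A₂E₂) = 1/(350×69×10³) + 1/(550×122×10³) = 5.631×10⁻⁸ N⁻¹.
So P = 0.0003712 / 5.631×10⁻⁸ = 6.592 kN.
σ_{copper} = P/A₂ = 6592/550 = 11.99 MPa, tensile.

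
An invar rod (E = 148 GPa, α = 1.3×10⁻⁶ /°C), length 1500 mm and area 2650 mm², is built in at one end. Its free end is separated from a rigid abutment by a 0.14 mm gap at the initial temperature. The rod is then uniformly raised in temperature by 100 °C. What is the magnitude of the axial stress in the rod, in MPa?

σ ≈ 5.43 MPa (compressive)

Unrestrained expansion: δ_free = αΔT L = 1.3×10⁻⁶ × 100 × 1500 = 0.195 mm.
The gap closes (δ_free > 0.14 mm) and the wall then resists a further 0.195 − 0.14 = 0.055 mm of expansion.
Compatibility: PL/(AE) = 0.055 mm, so σ = P/A = E × (0.055/1500) = 5.427 MPa.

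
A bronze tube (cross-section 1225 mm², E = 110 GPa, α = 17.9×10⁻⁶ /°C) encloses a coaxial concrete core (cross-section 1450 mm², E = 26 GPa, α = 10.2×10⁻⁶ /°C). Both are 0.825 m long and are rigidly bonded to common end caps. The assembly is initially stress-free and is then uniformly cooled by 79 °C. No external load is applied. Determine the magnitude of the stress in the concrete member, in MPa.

σ ≈ 12.4 MPa (compressive)

Equilibrium of a rigid end plate with no external load gives equal and opposite internal forces ±P in the two members. Since α_{bronze} > α_{concrete}, cooling drives the bronze into tension and the concrete into compression.
Equating the net (thermal + elastic) strains gives |α₁ − α₂|·ΔT = P·[1/(A₁E₁) + 1/(A₂E₂)].
|α₁ − α₂|·ΔT = 7.7×10⁻⁶ × 79 = 0.0006083.
1/(A₁E₁) + 1/(A₂E₂) = 1/(1225×110×10³) + 1/(1450×26×10³) = 3.395×10⁻⁸ N⁻¹.
So P = 0.0006083 / 3.395×10⁻⁸ = 17.92 kN.
σ_{concrete} = P/A₂ = 17920/1450 = 12.36 MPa, compressive.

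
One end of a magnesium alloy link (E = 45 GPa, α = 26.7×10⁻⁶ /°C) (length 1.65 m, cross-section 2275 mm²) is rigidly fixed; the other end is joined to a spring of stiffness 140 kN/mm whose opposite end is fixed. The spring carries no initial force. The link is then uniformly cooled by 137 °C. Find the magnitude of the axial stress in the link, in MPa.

σ ≈ 114 MPa (tensile)

The unrestrained thermal change is αΔT L = 26.7×10⁻⁶ × 137 × 1650 = 6.036 mm.
With a force P in the spring, the elastic change of the link is PL/(AE) and that of the spring is P/k; compatibility requires their sum to equal δ_free.
P [ L/(AE) + 1/k ] = δ_free → P [ 1650/(2275×45×10³) + 1/(140×10³) ] = 6.036.
P = 6.036 / 2.326×10⁻⁵ = 259500 N.
σ = P/A = 259500/2275 = 114.1 MPa.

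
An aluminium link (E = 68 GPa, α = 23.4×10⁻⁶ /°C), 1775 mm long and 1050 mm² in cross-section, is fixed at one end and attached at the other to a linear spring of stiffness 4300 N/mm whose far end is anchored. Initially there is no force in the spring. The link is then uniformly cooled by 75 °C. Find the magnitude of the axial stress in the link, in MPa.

Free thermal contraction: δ_free = αΔT L = 23.4×10⁻⁶ × 75 × 1775 = 3.115 mm.
Let P be the tensile force in the spring. The link extends elastically by PL/(AE) and the spring stretches by P/k; together these equal δ_free.
So P = δ_free / [L/(AE) + 1/k] = 3.115 / [ 1775/(1050×68×10³) + 1/(4300) ].
P = 3.115 / 0.0002574 = 12100 N.
σ = P/A = 12100/1050 = 11.53 MPa.

σ ≈ 11.5 MPa (tensile)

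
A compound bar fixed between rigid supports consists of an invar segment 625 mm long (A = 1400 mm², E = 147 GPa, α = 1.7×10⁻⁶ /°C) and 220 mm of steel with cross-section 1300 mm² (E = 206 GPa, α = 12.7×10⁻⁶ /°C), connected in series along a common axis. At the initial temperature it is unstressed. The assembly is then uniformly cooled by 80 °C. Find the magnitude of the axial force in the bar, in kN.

If the supports were absent, the total length change would be Σ αᵢΔT Lᵢ = 1.7×10⁻⁶×80×625 + 12.7×10⁻⁶×80×220 = 0.3085 mm.
The rigid supports impose zero overall length change; the single axial force P common to all segments must satisfy P Σ Lᵢ/(AᵢEᵢ) = δ_free.
Σ Lᵢ/(AᵢEᵢ) = 625/(1400×147×10³) + 220/(1300×206×10³) = 3.858×10⁻⁶ mm/N.
So P = 0.3085 / 3.858×10⁻⁶ = 79.96 kN, tensile.

P ≈ 80 kN (tensile)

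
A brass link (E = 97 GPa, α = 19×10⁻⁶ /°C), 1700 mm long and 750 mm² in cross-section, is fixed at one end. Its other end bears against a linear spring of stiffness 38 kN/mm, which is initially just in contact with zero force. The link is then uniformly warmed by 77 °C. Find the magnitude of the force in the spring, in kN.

P ≈ 50.1 kN

If the spring were absent the link would lengthen by αΔT L = 19×10⁻⁶ × 77 × 1700 = 2.487 mm.
Let P be the compressive force at the spring. The link shortens elastically by PL/(AE) and the spring compresses by P/k; together these equal δ_free.
So P = δ_free / [L/(AE) + 1/k] = 2.487 / [ 1700/(750×97×10³) + 1/(38×10³) ].
P = 2.487 / 4.968×10⁻⁵ = 50060 N.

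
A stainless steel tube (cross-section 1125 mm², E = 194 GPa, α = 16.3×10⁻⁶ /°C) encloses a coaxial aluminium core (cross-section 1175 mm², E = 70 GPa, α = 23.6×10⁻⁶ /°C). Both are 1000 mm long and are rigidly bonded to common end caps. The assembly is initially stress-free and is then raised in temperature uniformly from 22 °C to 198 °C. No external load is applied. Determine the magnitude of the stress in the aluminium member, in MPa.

σ ≈ 65.3 MPa (compressive)

The aluminium has the larger α, so on heating it would change length more than the stainless steel if both were free. The rigid plates force a common final length, so the aluminium is put into compression and the stainless steel into tension, with equal and opposite forces P (no external load).
Equating the net (thermal + elastic) strains gives |α₁ − α₂|·ΔT = P·[1/(A₁E₁) + 1/(A₂E₂)].
|α₁ − α₂|·ΔT = 7.3×10⁻⁶ × 176 = 0.001285.
1/(A₁E₁) + 1/(A₂E₂) = 1/(1125×194×10³) + 1/(1175×70×10³) = 1.674×10⁻⁸ N⁻¹.
P = 0.001285 / 1.674×10⁻⁸ = 76750 N = 76.75 kN.
σ_{aluminium} = P/A₂ = 76750/1175 = 65.32 MPa, compressive.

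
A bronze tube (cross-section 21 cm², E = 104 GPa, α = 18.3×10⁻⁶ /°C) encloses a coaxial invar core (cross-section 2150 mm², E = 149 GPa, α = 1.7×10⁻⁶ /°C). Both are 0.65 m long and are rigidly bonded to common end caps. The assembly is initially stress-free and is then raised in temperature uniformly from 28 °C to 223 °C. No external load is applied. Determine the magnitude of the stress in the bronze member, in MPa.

σ ≈ 200 MPa (compressive)

Equilibrium of a rigid end plate with no external load gives equal and opposite internal forces ±P in the two members. Since α_{bronze} > α_{invar}, heating drives the bronze into compression and the invar into tension.
Equating the net (thermal + elastic) strains gives |α₁ − α₂|·ΔT = P·[1/(A₁E₁) + 1/(A₂E₂)].
|α₁ − α₂|·ΔT = 16.6×10⁻⁶ × 195 = 0.003237.
1/(A₁E₁) + 1/(A₂E₂) = 1/(2100×104×10³) + 1/(2150×149×10³) = 7.7×10⁻⁹ N⁻¹.
P = 0.003237 / 7.7×10⁻⁹ = 420400 N = 420.4 kN.
σ_{bronze} = P/A₁ = 420400/2100 = 200.2 MPa, compressive.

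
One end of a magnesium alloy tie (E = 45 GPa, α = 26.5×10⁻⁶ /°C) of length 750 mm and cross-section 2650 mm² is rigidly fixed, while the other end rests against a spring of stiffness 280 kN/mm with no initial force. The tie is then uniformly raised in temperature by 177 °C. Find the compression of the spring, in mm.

δ ≈ 1.27 mm

The unrestrained thermal change is αΔT L = 26.5×10⁻⁶ × 177 × 750 = 3.518 mm.
With a force P in the spring, the elastic change of the tie is PL/(AE) and that of the spring is P/k; compatibility requires their sum to equal δ_free.
P [ L/(AE) + 1/k ] = δ_free → P [ 750/(2650×45×10³) + 1/(280×10³) ] = 3.518.
P = 3.518 / 9.861×10⁻⁶ = 356800 N.
Spring compression = P/k = 356800/(280×10³) = 1.274 mm.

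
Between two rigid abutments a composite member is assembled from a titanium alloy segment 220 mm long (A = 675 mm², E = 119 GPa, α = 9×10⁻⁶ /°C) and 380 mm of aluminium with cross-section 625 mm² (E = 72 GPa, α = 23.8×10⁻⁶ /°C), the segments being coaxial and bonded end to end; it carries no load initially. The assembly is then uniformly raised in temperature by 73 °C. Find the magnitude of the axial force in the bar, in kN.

With the walls removed the bar would change length by δ_free = Σ αᵢΔT Lᵢ = 9×10⁻⁶×73×220 + 23.8×10⁻⁶×73×380 = 0.8048 mm.
Since the ends are fixed, an axial force P builds up, equal in every segment, with P · Σ Lᵢ/(AᵢEᵢ) = δ_free.
The series flexibility is Σ Lᵢ/(AᵢEᵢ) = 220/(675×119×10³) + 380/(625×72×10³) = 1.118×10⁻⁵ mm/N.
So P = 0.8048 / 1.118×10⁻⁵ = 71.96 kN, compressive.

P ≈ 72 kN (compressive)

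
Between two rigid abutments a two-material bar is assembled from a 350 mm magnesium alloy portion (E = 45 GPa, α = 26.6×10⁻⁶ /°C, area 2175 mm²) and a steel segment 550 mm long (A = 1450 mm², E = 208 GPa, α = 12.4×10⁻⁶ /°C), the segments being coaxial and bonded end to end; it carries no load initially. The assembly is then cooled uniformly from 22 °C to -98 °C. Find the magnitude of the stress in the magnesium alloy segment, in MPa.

σ ≈ 165 MPa (tensile)

With the walls removed the bar would change length by δ_free = Σ αᵢΔT Lᵢ = 26.6×10⁻⁶×120×350 + 12.4×10⁻⁶×120×550 = 1.936 mm.
The walls prevent any net length change, so an axial force P (same in every segment) develops. Compatibility: P · Σ Lᵢ/(AᵢEᵢ) = δ_free.
Σ Lᵢ/(AᵢEᵢ) = 350/(2175×45×10³) + 550/(1450×208×10³) = 5.4×10⁻⁶ mm/N.
Hence P = δ_free / Σ(L/AE) = 1.936/5.4×10⁻⁶ = 358.5 kN (tensile).
σ_{magnesium alloy} = P / A = 358500 / 2175 = 164.8 MPa.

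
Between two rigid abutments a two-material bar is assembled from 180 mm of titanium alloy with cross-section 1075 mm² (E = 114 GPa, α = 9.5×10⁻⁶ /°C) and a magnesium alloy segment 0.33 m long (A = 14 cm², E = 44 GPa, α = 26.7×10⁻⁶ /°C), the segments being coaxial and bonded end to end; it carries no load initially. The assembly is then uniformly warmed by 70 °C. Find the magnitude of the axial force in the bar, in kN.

Free thermal expansion of the whole bar: Σ αᵢΔT Lᵢ = 9.5×10⁻⁶×70×180 + 26.7×10⁻⁶×70×330 = 0.7365 mm.
Since the ends are fixed, an axial force P builds up, equal in every segment, with P · Σ Lᵢ/(AᵢEᵢ) = δ_free.
Σ Lᵢ/(AᵢEᵢ) = 180/(1075×114×10³) + 330/(1400×44×10³) = 6.826×10⁻⁶ mm/N.
Hence P = δ_free / Σ(L/AE) = 0.7365/6.826×10⁻⁶ = 107.9 kN (compressive).

P ≈ 108 kN (compressive)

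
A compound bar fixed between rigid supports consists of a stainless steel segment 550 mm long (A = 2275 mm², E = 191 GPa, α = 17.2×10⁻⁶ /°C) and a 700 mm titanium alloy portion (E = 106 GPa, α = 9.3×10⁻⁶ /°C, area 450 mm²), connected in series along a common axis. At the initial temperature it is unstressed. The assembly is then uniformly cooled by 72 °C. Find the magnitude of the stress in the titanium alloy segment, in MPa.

σ ≈ 160 MPa (tensile)

If the supports were absent, the total length change would be Σ αᵢΔT Lᵢ = 17.2×10⁻⁶×72×550 + 9.3×10⁻⁶×72×700 = 1.15 mm.
The rigid supports impose zero overall length change; the single axial force P common to all segments must satisfy P Σ Lᵢ/(AᵢEᵢ) = δ_free.
Σ Lᵢ/(AᵢEᵢ) = 550/(2275×191×10³) + 700/(450×106×10³) = 1.594×10⁻⁵ mm/N.
So P = 1.15 / 1.594×10⁻⁵ = 72.13 kN, tensile.
σ_{titanium alloy} = P / A = 72130 / 450 = 160.3 MPa.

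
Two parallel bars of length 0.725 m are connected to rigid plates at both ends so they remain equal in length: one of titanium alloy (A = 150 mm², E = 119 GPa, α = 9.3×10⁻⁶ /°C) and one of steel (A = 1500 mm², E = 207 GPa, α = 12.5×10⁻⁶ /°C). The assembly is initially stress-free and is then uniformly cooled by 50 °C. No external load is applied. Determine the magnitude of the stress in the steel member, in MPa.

σ ≈ 1.8 MPa (tensile)

Both members must finish at the same length. With the larger α, the steel tends to over-contract; the plates restrain it, putting the steel in tension and the titanium alloy in compression. With no external load the two internal forces are equal and opposite, magnitude P.
Compatibility of the two members (thermal + elastic change equal): (α₁ − α₂)ΔT = P·[1/(A₁E₁) + 1/(A₂E₂)].
|α₁ − α₂|·ΔT = 3.2×10⁻⁶ × 50 = 0.00016.
1/(A₁E₁) + 1/(A₂E₂) = 1/(150×119×10³) + 1/(1500×207×10³) = 5.924×10⁻⁸ N⁻¹.
So P = 0.00016 / 5.924×10⁻⁸ = 2.701 kN.
σ_{steel} = P/A₂ = 2701/1500 = 1.8 MPa, tensile.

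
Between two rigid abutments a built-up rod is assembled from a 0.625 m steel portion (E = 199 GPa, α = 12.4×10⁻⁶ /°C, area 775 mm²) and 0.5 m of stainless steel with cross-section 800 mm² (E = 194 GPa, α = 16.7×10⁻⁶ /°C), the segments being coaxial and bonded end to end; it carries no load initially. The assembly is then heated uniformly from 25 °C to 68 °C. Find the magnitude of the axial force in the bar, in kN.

If the supports were absent, the total length change would be Σ αᵢΔT Lᵢ = 12.4×10⁻⁶×43×625 + 16.7×10⁻⁶×43×500 = 0.6923 mm.
The walls prevent any net length change, so an axial force P (same in every segment) develops. Compatibility: P · Σ Lᵢ/(AᵢEᵢ) = δ_free.
Σ Lᵢ/(AᵢEᵢ) = 625/(775×199×10³) + 500/(800×194×10³) = 7.274×10⁻⁶ mm/N.
P = 0.6923 / 7.274×10⁻⁶ = 95170 N = 95.17 kN, compressive.

P ≈ 95.2 kN (compressive)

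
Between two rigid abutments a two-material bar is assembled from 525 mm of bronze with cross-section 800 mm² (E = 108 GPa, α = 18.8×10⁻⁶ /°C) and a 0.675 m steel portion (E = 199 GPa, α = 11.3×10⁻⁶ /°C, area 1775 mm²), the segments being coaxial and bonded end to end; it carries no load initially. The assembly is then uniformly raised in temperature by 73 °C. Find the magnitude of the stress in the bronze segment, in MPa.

σ ≈ 200 MPa (compressive)

If the supports were absent, the total length change would be Σ αᵢΔT Lᵢ = 18.8×10⁻⁶×73×525 + 11.3×10⁻⁶×73×675 = 1.277 mm.
The walls prevent any net length change, so an axial force P (same in every segment) develops. Compatibility: P · Σ Lᵢ/(AᵢEᵢ) = δ_free.
The series flexibility is Σ Lᵢ/(AᵢEᵢ) = 525/(800×108×10³) + 675/(1775×199×10³) = 7.987×10⁻⁶ mm/N.
P = 1.277 / 7.987×10⁻⁶ = 159900 N = 159.9 kN, compressive.
σ_{bronze} = P / A = 159900 / 800 = 199.9 MPa.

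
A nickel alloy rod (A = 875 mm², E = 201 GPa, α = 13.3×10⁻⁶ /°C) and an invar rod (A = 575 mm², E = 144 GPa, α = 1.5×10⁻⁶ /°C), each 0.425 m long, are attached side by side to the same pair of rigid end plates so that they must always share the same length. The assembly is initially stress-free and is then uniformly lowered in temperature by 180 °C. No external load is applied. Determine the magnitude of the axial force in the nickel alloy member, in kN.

P ≈ 120 kN (tensile in the nickel alloy)

The nickel alloy has the larger α, so on cooling it would change length more than the invar if both were free. The rigid plates force a common final length, so the nickel alloy is put into tension and the invar into compression, with equal and opposite forces P (no external load).
Setting the final lengths equal and cancelling L: (α₁ − α₂)ΔT = P/(A₁E₁) + P/(A₂E₂).
|α₁ − α₂|·ΔT = 11.8×10⁻⁶ × 180 = 0.002124.
1/(A₁E₁) + 1/(A₂E₂) = 1/(875×201×10³) + 1/(575×144×10³) = 1.776×10⁻⁸ N⁻¹.
P = 0.002124 / 1.776×10⁻⁸ = 119600 N = 119.6 kN.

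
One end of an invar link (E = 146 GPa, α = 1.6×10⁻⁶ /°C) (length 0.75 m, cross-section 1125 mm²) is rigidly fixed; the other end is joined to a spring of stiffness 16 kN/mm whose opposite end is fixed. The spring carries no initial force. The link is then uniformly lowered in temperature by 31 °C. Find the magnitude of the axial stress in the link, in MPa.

σ ≈ 0.493 MPa (tensile)

Free thermal contraction: δ_free = αΔT L = 1.6×10⁻⁶ × 31 × 750 = 0.0372 mm.
Let P be the tensile force in the spring. The link extends elastically by PL/(AE) and the spring stretches by P/k; together these equal δ_free.
So P = δ_free / [L/(AE) + 1/k] = 0.0372 / [ 750/(1125×146×10³) + 1/(16×10³) ].
P = 0.0372 / 6.707×10⁻⁵ = 554.7 N.
σ = P/A = 554.7/1125 = 0.493 MPa.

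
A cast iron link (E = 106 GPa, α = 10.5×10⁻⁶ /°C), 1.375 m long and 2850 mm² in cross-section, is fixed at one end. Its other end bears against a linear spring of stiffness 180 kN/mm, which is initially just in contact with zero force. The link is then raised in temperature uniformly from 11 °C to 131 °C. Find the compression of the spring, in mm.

Free thermal expansion: δ_free = αΔT L = 10.5×10⁻⁶ × 120 × 1375 = 1.732 mm.
Let P be the compressive force at the spring. The link shortens elastically by PL/(AE) and the spring compresses by P/k; together these equal δ_free.
P [ L/(AE) + 1/k ] = δ_free → P [ 1375/(2850×106×10³) + 1/(180×10³) ] = 1.732.
P = 1.732 / 1.011×10⁻⁵ = 171400 N.
Spring compression = P/k = 171400/(180×10³) = 0.9523 mm.

δ ≈ 0.952 mm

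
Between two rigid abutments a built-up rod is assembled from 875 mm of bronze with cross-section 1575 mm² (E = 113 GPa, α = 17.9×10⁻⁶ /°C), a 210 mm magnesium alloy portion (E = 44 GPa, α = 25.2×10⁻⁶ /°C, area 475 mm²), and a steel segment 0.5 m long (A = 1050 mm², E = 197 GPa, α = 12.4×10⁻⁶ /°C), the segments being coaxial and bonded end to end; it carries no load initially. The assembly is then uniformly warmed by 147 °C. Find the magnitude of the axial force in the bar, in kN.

If the supports were absent, the total length change would be Σ αᵢΔT Lᵢ = 17.9×10⁻⁶×147×875 + 25.2×10⁻⁶×147×210 + 12.4×10⁻⁶×147×500 = 3.992 mm.
The rigid supports impose zero overall length change; the single axial force P common to all segments must satisfy P Σ Lᵢ/(AᵢEᵢ) = δ_free.
The series flexibility is Σ Lᵢ/(AᵢEᵢ) = 875/(1575×113×10³) + 210/(475×44×10³) + 500/(1050×197×10³) = 1.738×10⁻⁵ mm/N.
Hence P = δ_free / Σ(L/AE) = 3.992/1.738×10⁻⁵ = 229.7 kN (compressive).

P ≈ 230 kN (compressive)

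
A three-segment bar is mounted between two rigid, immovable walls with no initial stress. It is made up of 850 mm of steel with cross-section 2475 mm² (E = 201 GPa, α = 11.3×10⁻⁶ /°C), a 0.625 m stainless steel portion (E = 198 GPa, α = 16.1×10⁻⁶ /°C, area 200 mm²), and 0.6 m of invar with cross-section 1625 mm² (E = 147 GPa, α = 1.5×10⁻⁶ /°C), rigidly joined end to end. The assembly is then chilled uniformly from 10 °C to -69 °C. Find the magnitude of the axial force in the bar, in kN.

If the supports were absent, the total length change would be Σ αᵢΔT Lᵢ = 11.3×10⁻⁶×79×850 + 16.1×10⁻⁶×79×625 + 1.5×10⁻⁶×79×600 = 1.625 mm.
The walls prevent any net length change, so an axial force P (same in every segment) develops. Compatibility: P · Σ Lᵢ/(AᵢEᵢ) = δ_free.
The series flexibility is Σ Lᵢ/(AᵢEᵢ) = 850/(2475×201×10³) + 625/(200×198×10³) + 600/(1625×147×10³) = 2×10⁻⁵ mm/N.
P = 1.625 / 2×10⁻⁵ = 81230 N = 81.23 kN, tensile.

P ≈ 81.2 kN (tensile)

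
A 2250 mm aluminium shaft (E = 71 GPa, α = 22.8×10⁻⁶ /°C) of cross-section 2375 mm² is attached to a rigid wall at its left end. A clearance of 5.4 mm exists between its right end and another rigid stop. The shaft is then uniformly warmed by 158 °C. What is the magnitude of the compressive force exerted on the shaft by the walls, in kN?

Unrestrained expansion: δ_free = αΔT L = 22.8×10⁻⁶ × 158 × 2250 = 8.105 mm.
After closing the 5.4 mm clearance, 8.105 − 5.4 = 2.705 mm of expansion remains to be suppressed by the wall.
So σ = E(δ_free − g)/L = 71×10³ × 2.705/2250 = 85.37 MPa.
Force on the wall = σA = 85.37 × 2375 mm² = 202.8 kN.

P ≈ 203 kN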